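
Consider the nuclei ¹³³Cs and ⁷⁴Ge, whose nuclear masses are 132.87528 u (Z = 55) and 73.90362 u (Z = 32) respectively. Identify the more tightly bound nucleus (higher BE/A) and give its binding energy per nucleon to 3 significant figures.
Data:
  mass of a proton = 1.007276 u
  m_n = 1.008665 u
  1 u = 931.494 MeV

⁷⁴Ge; 8.73 MeV/nucleon

¹³³Cs: Σm = 55(1.007276) + 78(1.008665) = 134.076050 u; Δm = 1.200770 u; E_B = 1118.5 MeV; E_B/A = 8.410 MeV
⁷⁴Ge: Σm = 32(1.007276) + 42(1.008665) = 74.596762 u; Δm = 0.693142 u; E_B = 645.66 MeV; E_B/A = 8.725 MeV
⁷⁴Ge has the higher binding energy per nucleon, so it is the more tightly bound nucleus.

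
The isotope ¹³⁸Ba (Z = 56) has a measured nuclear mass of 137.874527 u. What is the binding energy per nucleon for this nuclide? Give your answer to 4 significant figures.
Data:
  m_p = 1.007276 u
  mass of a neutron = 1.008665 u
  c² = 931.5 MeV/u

Z = 56, so N = A − Z = 138 − 56 = 82.
Σm = 56·m_p + 82·m_n = 56.407456 + 82.710530 = 139.117986 u
Mass defect Δm = 139.117986 − 137.874527 = 1.243459 u
Converting to energy: 1.243459 u × 931.5 MeV/u = 1158.28 MeV
Per nucleon: 1158.28 / 138 = 8.393 MeV

8.393 MeV/nucleon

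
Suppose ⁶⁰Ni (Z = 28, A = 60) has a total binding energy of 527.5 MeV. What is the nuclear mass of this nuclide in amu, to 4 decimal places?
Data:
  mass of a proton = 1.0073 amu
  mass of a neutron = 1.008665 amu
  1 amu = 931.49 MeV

Mass defect = 527.5 MeV / (931.49 MeV/amu) = 0.566297 amu
Constituent mass = 28(1.0073) + 32(1.008665) = 60.481680 amu
Nuclear mass = 60.481680 − 0.566297 = 59.915383 amu ≈ 59.9154 amu (to 4 decimal places)

59.9154 amu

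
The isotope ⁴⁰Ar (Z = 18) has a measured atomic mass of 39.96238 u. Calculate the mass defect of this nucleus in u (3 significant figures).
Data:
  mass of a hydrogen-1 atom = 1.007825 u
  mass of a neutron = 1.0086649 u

0.369 u

Σm = 18·m(¹H) + 22·m_n = 18.140850 + 22.1906278 = 40.3314778 u
The mass defect is 40.3314778 − 39.96238 = 0.3690978 u.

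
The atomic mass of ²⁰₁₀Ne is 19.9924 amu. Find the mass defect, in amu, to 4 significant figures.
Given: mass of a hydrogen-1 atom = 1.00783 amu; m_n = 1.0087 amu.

Σm = 10·m(¹H) + 10·m_n = 10.07830 + 10.0870 = 20.16530 amu
The mass defect is 20.16530 − 19.9924 = 0.17290 amu.

0.1729 amu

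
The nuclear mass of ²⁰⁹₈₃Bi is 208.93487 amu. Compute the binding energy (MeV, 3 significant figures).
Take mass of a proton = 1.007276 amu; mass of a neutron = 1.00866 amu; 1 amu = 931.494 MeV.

1640 MeV

Σm = 83·m_p + 126·m_n = 83.603908 + 127.09116 = 210.695068 amu
Mass defect Δm = 210.695068 − 208.93487 = 1.760198 amu
Binding energy = Δm·c² = 1.760198 × 931.494 MeV/amu = 1639.61 MeV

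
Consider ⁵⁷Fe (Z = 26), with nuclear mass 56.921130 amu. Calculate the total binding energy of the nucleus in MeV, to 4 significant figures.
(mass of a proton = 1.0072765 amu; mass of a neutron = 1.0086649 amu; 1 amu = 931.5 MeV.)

499.9 MeV

Mass of separated nucleons = 26(1.0072765) + 31(1.0086649) = 26.1891890 + 31.2686119 = 57.4578009 amu
The mass defect is 57.4578009 − 56.921130 = 0.5366709 amu.
E_B = 0.5366709 × 931.5 = 499.909 MeV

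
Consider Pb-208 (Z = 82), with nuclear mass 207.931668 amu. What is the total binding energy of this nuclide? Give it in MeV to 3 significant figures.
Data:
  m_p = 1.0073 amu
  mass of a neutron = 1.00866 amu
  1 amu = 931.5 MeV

1640 MeV

Total constituent mass: 82 × 1.0073 + 126 × 1.00866 = 209.68976 amu
Δm = 209.68976 − 207.931668 = 1.758092 amu
Converting to energy: 1.758092 amu × 931.5 MeV/amu = 1637.66 MeV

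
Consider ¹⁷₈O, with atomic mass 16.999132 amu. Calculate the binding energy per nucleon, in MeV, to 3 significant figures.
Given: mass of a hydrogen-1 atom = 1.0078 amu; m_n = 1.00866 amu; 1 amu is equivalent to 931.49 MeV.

The nucleus contains 8 protons and 17 − 8 = 9 neutrons.
Total constituent mass: 8 × 1.0078 + 9 × 1.00866 = 17.14034 amu
Mass defect Δm = 17.14034 − 16.999132 = 0.141208 amu
Binding energy = Δm·c² = 0.141208 × 931.49 MeV/amu = 131.534 MeV
Per nucleon: 131.534 / 17 = 7.737 MeV

7.74 MeV/nucleon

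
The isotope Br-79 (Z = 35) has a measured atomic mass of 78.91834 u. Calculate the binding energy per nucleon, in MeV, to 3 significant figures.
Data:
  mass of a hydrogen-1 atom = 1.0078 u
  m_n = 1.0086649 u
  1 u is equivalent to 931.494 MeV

Z = 35, so N = A − Z = 79 − 35 = 44.
Σm = 35·m(¹H) + 44·m_n = 35.2730 + 44.3812556 = 79.6542556 u
Mass defect Δm = 79.6542556 − 78.91834 = 0.7359156 u
Converting to energy: 0.7359156 u × 931.494 MeV/u = 685.501 MeV
Dividing by A = 79 gives 8.677 MeV per nucleon.

8.68 MeV/nucleon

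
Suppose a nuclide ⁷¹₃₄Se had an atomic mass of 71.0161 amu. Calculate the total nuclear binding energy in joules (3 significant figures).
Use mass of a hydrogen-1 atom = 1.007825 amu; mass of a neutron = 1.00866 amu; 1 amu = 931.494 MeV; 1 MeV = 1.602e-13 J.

With 34 protons and 37 neutrons (A = 71):
Mass of separated nucleons = 34(1.007825) + 37(1.00866) = 34.266050 + 37.32042 = 71.586470 amu
The mass defect is 71.586470 − 71.0161 = 0.570370 amu.
Binding energy = Δm·c² = 0.570370 × 931.494 MeV/amu = 531.296 MeV
In joules: 531.296 MeV × 1.602e-13 J/MeV = 8.5114e-11 J

8.51e-11 J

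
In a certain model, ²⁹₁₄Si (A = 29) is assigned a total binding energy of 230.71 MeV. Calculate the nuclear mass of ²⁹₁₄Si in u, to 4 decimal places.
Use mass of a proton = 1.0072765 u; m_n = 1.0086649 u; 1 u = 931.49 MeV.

Mass defect = 230.71 MeV / (931.49 MeV/u) = 0.247678 u
Constituent mass = 14(1.0072765) + 15(1.0086649) = 29.2318445 u
Nuclear mass = 29.2318445 − 0.247678 = 28.9841665 u ≈ 28.9842 u (to 4 decimal places)

28.9842 u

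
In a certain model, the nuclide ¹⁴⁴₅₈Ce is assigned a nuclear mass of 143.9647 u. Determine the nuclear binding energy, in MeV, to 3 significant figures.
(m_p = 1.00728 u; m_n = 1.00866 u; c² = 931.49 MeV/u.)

1120 MeV

Total constituent mass: 58 × 1.00728 + 86 × 1.00866 = 145.16700 u
Δm = 145.16700 − 143.9647 = 1.20230 u
E_B = 1.20230 × 931.49 = 1119.93 MeV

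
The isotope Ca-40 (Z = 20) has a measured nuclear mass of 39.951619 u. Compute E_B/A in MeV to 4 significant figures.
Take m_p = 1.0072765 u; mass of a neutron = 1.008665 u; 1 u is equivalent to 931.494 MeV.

8.551 MeV/nucleon

Z = 20, so N = A − Z = 40 − 20 = 20.
Σm = 20·m_p + 20·m_n = 20.1455300 + 20.173300 = 40.3188300 u
Mass defect Δm = 40.3188300 − 39.951619 = 0.3672110 u
Binding energy = Δm·c² = 0.3672110 × 931.494 MeV/u = 342.055 MeV
BE/A = 342.055 MeV / 40 = 8.551 MeV/nucleon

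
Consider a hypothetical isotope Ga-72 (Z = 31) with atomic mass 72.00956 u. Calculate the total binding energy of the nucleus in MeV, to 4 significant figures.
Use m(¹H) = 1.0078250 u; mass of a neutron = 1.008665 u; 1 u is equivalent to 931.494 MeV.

548.0 MeV

Σm = 31·m(¹H) + 41·m_n = 31.2425750 + 41.355265 = 72.5978400 u
The mass defect is 72.5978400 − 72.00956 = 0.5882800 u.
E_B = 0.5882800 × 931.494 = 547.979 MeV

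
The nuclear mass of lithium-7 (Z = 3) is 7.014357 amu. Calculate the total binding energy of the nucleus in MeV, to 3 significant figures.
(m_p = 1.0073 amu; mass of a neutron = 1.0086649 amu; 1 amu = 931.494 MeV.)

39.3 MeV

Σm = 3·m_p + 4·m_n = 3.0219 + 4.0346596 = 7.0565596 amu
Mass defect Δm = 7.0565596 − 7.014357 = 0.0422026 amu
E_B = 0.0422026 × 931.494 = 39.3115 MeV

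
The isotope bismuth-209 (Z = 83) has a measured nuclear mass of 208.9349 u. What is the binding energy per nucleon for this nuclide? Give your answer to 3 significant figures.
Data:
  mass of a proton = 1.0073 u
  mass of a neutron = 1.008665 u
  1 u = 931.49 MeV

7.86 MeV/nucleon

The nucleus contains 83 protons and 209 − 83 = 126 neutrons.
Σm = 83·m_p + 126·m_n = 83.6059 + 127.091790 = 210.697690 u
Δm = 210.697690 − 208.9349 = 1.762790 u
Binding energy = Δm·c² = 1.762790 × 931.49 MeV/u = 1642.02 MeV
Per nucleon: 1642.02 / 209 = 7.857 MeV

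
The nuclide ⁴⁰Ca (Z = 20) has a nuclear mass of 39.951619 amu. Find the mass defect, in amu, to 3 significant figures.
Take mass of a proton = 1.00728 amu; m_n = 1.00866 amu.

0.367 amu

The nucleus contains 20 protons and 40 − 20 = 20 neutrons.
Σm = 20·m_p + 20·m_n = 20.14560 + 20.17320 = 40.31880 amu
Mass defect Δm = 40.31880 − 39.951619 = 0.367181 amu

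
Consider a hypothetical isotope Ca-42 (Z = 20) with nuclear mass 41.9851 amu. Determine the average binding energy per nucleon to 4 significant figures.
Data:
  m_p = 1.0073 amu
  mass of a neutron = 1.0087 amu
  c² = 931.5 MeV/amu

7.814 MeV/nucleon

The nucleus contains 20 protons and 42 − 20 = 22 neutrons.
Mass of separated nucleons = 20(1.0073) + 22(1.0087) = 20.1460 + 22.1914 = 42.3374 amu
Mass defect Δm = 42.3374 − 41.9851 = 0.3523 amu
Converting to energy: 0.3523 amu × 931.5 MeV/amu = 328.167 MeV
Dividing by A = 42 gives 7.814 MeV per nucleon.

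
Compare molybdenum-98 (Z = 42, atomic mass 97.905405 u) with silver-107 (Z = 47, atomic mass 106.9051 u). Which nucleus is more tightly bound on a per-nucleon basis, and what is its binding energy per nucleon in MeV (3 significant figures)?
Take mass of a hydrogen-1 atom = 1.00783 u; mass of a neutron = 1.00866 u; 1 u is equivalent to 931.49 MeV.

molybdenum-98; 8.63 MeV/nucleon

molybdenum-98: Σm = 42(1.00783) + 56(1.00866) = 98.81382 u; Δm = 0.908415 u; E_B = 846.18 MeV; E_B/A = 8.634 MeV
silver-107: Σm = 47(1.00783) + 60(1.00866) = 107.88761 u; Δm = 0.98251 u; E_B = 915.20 MeV; E_B/A = 8.553 MeV
molybdenum-98 has the higher binding energy per nucleon, so it is the more tightly bound nucleus.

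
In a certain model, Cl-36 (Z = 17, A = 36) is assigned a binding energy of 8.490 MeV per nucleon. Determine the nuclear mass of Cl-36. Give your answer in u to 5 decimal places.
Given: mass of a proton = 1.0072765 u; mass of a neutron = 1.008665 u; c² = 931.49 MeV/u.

35.96022 u

Total binding energy = 36 × 8.490 = 305.640 MeV
Mass defect = 305.640 MeV / (931.49 MeV/u) = 0.3281195 u
Constituent mass = 17(1.0072765) + 19(1.008665) = 36.2883355 u
Nuclear mass = 36.2883355 − 0.3281195 = 35.9602160 u ≈ 35.96022 u (to 5 decimal places)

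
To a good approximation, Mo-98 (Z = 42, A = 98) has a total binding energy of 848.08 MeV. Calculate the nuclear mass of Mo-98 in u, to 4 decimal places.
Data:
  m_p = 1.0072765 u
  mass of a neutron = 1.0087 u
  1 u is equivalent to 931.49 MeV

97.8824 u

Mass defect = 848.08 MeV / (931.49 MeV/u) = 0.910455 u
Constituent mass = 42(1.0072765) + 56(1.0087) = 98.7928130 u
Nuclear mass = 98.7928130 − 0.910455 = 97.8823580 u ≈ 97.8824 u (to 4 decimal places)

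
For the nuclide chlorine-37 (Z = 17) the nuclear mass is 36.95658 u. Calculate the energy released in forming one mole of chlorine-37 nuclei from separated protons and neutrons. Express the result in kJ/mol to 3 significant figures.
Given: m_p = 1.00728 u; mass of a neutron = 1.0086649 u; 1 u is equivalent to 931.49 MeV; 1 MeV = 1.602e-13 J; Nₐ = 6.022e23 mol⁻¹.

3.06e+10 kJ/mol

Total constituent mass: 17 × 1.00728 + 20 × 1.0086649 = 37.2970580 u
Δm = 37.2970580 − 36.95658 = 0.3404780 u
Converting to energy: 0.3404780 u × 931.49 MeV/u = 317.152 MeV
Per nucleus in joules: 317.152 MeV × 1.602e-13 J/MeV = 5.0808e-11 J
Per mole: 5.0808e-11 J × 6.022e23 mol⁻¹ = 3.0597e+13 J/mol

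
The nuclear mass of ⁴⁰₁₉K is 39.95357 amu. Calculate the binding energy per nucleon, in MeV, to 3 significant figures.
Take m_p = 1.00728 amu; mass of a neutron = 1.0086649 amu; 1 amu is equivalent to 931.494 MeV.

8.54 MeV/nucleon

Total constituent mass: 19 × 1.00728 + 21 × 1.0086649 = 40.3202829 amu
Δm = 40.3202829 − 39.95357 = 0.3667129 amu
E_B = 0.3667129 × 931.494 = 341.591 MeV
Dividing by A = 40 gives 8.540 MeV per nucleon.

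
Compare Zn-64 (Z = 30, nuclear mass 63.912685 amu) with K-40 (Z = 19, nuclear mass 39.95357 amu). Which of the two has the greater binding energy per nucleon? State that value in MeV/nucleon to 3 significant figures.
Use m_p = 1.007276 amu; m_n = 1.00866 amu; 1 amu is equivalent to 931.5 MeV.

Zn-64: Σm = 30(1.007276) + 34(1.00866) = 64.512720 amu; Δm = 0.600035 amu; E_B = 558.93 MeV; E_B/A = 8.733 MeV
K-40: Σm = 19(1.007276) + 21(1.00866) = 40.320104 amu; Δm = 0.366534 amu; E_B = 341.43 MeV; E_B/A = 8.536 MeV
Zn-64 has the higher binding energy per nucleon, so it is the more tightly bound nucleus.

Zn-64; 8.73 MeV/nucleon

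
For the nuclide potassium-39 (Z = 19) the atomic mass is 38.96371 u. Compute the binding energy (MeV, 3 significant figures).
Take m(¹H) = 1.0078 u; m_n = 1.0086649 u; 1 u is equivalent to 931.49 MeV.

333 MeV

The nucleus contains 19 protons and 39 − 19 = 20 neutrons.
Mass of separated nucleons = 19(1.0078) + 20(1.0086649) = 19.1482 + 20.1732980 = 39.3214980 u
The mass defect is 39.3214980 − 38.96371 = 0.3577880 u.
Binding energy = Δm·c² = 0.3577880 × 931.49 MeV/u = 333.276 MeV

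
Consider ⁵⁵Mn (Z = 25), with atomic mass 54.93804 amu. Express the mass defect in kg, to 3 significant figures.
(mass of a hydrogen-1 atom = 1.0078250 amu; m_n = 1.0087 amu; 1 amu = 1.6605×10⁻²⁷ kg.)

8.61e-28 kg

With 25 protons and 30 neutrons (A = 55):
Σm = 25·m(¹H) + 30·m_n = 25.1956250 + 30.2610 = 55.4566250 amu
Δm = 55.4566250 − 54.93804 = 0.5185850 amu
In SI units: 0.5185850 amu × 1.6605×10⁻²⁷ kg/amu = 8.6111e-28 kg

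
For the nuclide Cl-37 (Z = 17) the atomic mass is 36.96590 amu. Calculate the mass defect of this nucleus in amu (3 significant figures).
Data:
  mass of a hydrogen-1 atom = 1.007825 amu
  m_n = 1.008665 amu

Σm = 17·m(¹H) + 20·m_n = 17.133025 + 20.173300 = 37.306325 amu
Mass defect Δm = 37.306325 − 36.96590 = 0.340425 amu

0.340 amu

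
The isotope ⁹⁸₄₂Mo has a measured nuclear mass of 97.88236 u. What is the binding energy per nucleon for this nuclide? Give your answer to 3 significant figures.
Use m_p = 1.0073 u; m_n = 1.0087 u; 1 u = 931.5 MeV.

8.66 MeV/nucleon

Σm = 42·m_p + 56·m_n = 42.3066 + 56.4872 = 98.7938 u
Δm = 98.7938 − 97.88236 = 0.91144 u
Converting to energy: 0.91144 u × 931.5 MeV/u = 849.006 MeV
Per nucleon: 849.006 / 98 = 8.663 MeV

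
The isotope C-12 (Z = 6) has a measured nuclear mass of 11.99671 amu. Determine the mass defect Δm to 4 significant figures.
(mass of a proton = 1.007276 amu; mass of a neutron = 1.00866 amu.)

0.09891 amu

Mass of separated nucleons = 6(1.007276) + 6(1.00866) = 6.043656 + 6.05196 = 12.095616 amu
The mass defect is 12.095616 − 11.99671 = 0.098906 amu.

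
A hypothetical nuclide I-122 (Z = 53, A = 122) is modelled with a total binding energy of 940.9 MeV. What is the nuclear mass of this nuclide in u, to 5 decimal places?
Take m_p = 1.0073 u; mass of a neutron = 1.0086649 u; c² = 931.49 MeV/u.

121.97468 u

Mass defect = 940.9 MeV / (931.49 MeV/u) = 1.0101021 u
Constituent mass = 53(1.0073) + 69(1.0086649) = 122.9847781 u
Nuclear mass = 122.9847781 − 1.0101021 = 121.9746760 u ≈ 121.97468 u (to 5 decimal places)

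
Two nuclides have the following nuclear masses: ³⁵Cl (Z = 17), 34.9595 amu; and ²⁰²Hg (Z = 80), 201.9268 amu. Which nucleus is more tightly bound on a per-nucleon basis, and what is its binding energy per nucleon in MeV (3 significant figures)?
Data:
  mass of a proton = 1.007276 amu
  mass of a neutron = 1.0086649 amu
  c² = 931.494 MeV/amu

³⁵Cl; 8.52 MeV/nucleon

³⁵Cl: Σm = 17(1.007276) + 18(1.0086649) = 35.2796602 amu; Δm = 0.3201602 amu; E_B = 298.23 MeV; E_B/A = 8.521 MeV
²⁰²Hg: Σm = 80(1.007276) + 122(1.0086649) = 203.6391978 amu; Δm = 1.7123978 amu; E_B = 1595.09 MeV; E_B/A = 7.896 MeV
³⁵Cl has the higher binding energy per nucleon, so it is the more tightly bound nucleus.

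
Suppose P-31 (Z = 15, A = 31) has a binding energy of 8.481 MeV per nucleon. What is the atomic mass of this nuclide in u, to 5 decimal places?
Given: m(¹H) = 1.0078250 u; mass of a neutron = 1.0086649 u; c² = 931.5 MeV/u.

Total binding energy = 31 × 8.481 = 262.911 MeV
Mass defect = 262.911 MeV / (931.5 MeV/u) = 0.2822448 u
Constituent mass = 15(1.0078250) + 16(1.0086649) = 31.2560134 u
Atomic mass = 31.2560134 − 0.2822448 = 30.9737686 u ≈ 30.97377 u (to 5 decimal places)

30.97377 u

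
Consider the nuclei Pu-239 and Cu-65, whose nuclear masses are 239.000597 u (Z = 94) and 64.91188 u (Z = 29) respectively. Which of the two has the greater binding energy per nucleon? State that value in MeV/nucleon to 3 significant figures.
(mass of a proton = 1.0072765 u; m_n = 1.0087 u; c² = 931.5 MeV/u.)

Cu-65; 8.78 MeV/nucleon

Pu-239: Σm = 94(1.0072765) + 145(1.0087) = 240.9454910 u; Δm = 1.9448940 u; E_B = 1811.7 MeV; E_B/A = 7.580 MeV
Cu-65: Σm = 29(1.0072765) + 36(1.0087) = 65.5242185 u; Δm = 0.6123385 u; E_B = 570.39 MeV; E_B/A = 8.775 MeV
Cu-65 has the higher binding energy per nucleon, so it is the more tightly bound nucleus.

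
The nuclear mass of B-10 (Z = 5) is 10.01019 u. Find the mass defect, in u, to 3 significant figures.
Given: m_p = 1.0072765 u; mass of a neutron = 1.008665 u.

0.0695 u

With 5 protons and 5 neutrons (A = 10):
Mass of separated nucleons = 5(1.0072765) + 5(1.008665) = 5.0363825 + 5.043325 = 10.0797075 u
Δm = 10.0797075 − 10.01019 = 0.0695175 u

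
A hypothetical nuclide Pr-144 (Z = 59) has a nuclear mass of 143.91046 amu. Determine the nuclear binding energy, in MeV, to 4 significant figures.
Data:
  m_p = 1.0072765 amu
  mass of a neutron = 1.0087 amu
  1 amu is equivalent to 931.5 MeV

The nucleus contains 59 protons and 144 − 59 = 85 neutrons.
Σm = 59·m_p + 85·m_n = 59.4293135 + 85.7395 = 145.1688135 amu
The mass defect is 145.1688135 − 143.91046 = 1.2583535 amu.
E_B = 1.2583535 × 931.5 = 1172.16 MeV

1172 MeV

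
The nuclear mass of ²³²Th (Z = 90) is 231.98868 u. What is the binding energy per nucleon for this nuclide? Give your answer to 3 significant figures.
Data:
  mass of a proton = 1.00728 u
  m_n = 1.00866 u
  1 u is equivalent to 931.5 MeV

7.61 MeV/nucleon

The nucleus contains 90 protons and 232 − 90 = 142 neutrons.
Mass of separated nucleons = 90(1.00728) + 142(1.00866) = 90.65520 + 143.22972 = 233.88492 u
The mass defect is 233.88492 − 231.98868 = 1.89624 u.
E_B = 1.89624 × 931.5 = 1766.35 MeV
BE/A = 1766.35 MeV / 232 = 7.614 MeV/nucleon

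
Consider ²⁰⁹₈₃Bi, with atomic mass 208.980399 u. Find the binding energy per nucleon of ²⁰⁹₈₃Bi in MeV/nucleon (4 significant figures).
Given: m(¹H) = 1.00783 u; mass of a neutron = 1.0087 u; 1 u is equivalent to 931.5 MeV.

7.870 MeV/nucleon

Total constituent mass: 83 × 1.00783 + 126 × 1.0087 = 210.74609 u
Δm = 210.74609 − 208.980399 = 1.765691 u
E_B = 1.765691 × 931.5 = 1644.74 MeV
BE/A = 1644.74 MeV / 209 = 7.870 MeV/nucleon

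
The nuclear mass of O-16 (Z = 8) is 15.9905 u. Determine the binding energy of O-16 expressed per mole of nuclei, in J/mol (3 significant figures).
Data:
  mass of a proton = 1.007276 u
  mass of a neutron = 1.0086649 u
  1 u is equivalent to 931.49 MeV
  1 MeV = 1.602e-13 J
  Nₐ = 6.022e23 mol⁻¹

Total constituent mass: 8 × 1.007276 + 8 × 1.0086649 = 16.1275272 u
Δm = 16.1275272 − 15.9905 = 0.1370272 u
E_B = 0.1370272 × 931.49 = 127.639 MeV
Per nucleus in joules: 127.639 MeV × 1.602e-13 J/MeV = 2.0448e-11 J
Per mole: 2.0448e-11 J × 6.022e23 mol⁻¹ = 1.2314e+13 J/mol

1.23e+13 J/mol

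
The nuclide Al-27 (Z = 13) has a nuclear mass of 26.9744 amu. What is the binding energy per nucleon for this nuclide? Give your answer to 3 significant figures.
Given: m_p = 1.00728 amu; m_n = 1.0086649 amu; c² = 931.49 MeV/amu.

Total constituent mass: 13 × 1.00728 + 14 × 1.0086649 = 27.2159486 amu
Δm = 27.2159486 − 26.9744 = 0.2415486 amu
Binding energy = Δm·c² = 0.2415486 × 931.49 MeV/amu = 225.000 MeV
Dividing by A = 27 gives 8.333 MeV per nucleon.

8.33 MeV/nucleon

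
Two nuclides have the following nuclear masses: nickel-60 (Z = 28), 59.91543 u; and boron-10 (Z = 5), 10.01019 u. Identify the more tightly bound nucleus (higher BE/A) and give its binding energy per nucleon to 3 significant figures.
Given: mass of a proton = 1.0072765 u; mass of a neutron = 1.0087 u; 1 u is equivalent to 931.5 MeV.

nickel-60: Σm = 28(1.0072765) + 32(1.0087) = 60.4821420 u; Δm = 0.5667120 u; E_B = 527.89 MeV; E_B/A = 8.798 MeV
boron-10: Σm = 5(1.0072765) + 5(1.0087) = 10.0798825 u; Δm = 0.0696925 u; E_B = 64.919 MeV; E_B/A = 6.492 MeV
nickel-60 has the higher binding energy per nucleon, so it is the more tightly bound nucleus.

nickel-60; 8.80 MeV/nucleon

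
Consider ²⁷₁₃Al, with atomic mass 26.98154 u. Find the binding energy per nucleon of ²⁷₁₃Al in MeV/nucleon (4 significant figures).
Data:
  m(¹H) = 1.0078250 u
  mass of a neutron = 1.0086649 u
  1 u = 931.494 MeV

8.331 MeV/nucleon

Z = 13, so N = A − Z = 27 − 13 = 14.
Σm = 13·m(¹H) + 14·m_n = 13.1017250 + 14.1213086 = 27.2230336 u
Δm = 27.2230336 − 26.98154 = 0.2414936 u
Converting to energy: 0.2414936 u × 931.494 MeV/u = 224.950 MeV
Dividing by A = 27 gives 8.331 MeV per nucleon.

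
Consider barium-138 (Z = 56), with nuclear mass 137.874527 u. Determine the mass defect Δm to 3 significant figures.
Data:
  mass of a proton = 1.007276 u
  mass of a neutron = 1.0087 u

Mass of separated nucleons = 56(1.007276) + 82(1.0087) = 56.407456 + 82.7134 = 139.120856 u
Δm = 139.120856 − 137.874527 = 1.246329 u

1.25 u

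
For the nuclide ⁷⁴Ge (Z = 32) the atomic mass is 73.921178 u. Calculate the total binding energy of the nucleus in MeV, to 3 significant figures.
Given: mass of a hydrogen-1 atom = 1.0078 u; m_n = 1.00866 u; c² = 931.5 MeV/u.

Total constituent mass: 32 × 1.0078 + 42 × 1.00866 = 74.61332 u
Mass defect Δm = 74.61332 − 73.921178 = 0.692142 u
E_B = 0.692142 × 931.5 = 644.730 MeV

645 MeV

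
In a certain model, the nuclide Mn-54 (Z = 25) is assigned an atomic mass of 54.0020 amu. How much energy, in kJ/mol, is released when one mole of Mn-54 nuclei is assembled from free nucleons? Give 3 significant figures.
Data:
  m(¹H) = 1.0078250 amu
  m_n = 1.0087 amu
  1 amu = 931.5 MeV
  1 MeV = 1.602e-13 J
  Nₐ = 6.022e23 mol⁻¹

The nucleus contains 25 protons and 54 − 25 = 29 neutrons.
Σm = 25·m(¹H) + 29·m_n = 25.1956250 + 29.2523 = 54.4479250 amu
Mass defect Δm = 54.4479250 − 54.0020 = 0.4459250 amu
Converting to energy: 0.4459250 amu × 931.5 MeV/amu = 415.379 MeV
Per nucleus in joules: 415.379 MeV × 1.602e-13 J/MeV = 6.6544e-11 J
Per mole: 6.6544e-11 J × 6.022e23 mol⁻¹ = 4.0073e+13 J/mol

4.01e+10 kJ/mol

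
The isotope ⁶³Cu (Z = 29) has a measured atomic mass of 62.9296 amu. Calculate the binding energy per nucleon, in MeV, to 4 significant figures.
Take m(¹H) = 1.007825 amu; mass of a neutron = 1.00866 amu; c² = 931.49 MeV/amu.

8.750 MeV/nucleon

Σm = 29·m(¹H) + 34·m_n = 29.226925 + 34.29444 = 63.521365 amu
The mass defect is 63.521365 − 62.9296 = 0.591765 amu.
E_B = 0.591765 × 931.49 = 551.223 MeV
BE/A = 551.223 MeV / 63 = 8.750 MeV/nucleon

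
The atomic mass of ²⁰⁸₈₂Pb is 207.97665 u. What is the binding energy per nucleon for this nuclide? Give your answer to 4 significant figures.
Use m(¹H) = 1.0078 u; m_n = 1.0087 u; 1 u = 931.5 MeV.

Mass of separated nucleons = 82(1.0078) + 126(1.0087) = 82.6396 + 127.0962 = 209.7358 u
Δm = 209.7358 − 207.97665 = 1.75915 u
Converting to energy: 1.75915 u × 931.5 MeV/u = 1638.65 MeV
Per nucleon: 1638.65 / 208 = 7.878 MeV

7.878 MeV/nucleon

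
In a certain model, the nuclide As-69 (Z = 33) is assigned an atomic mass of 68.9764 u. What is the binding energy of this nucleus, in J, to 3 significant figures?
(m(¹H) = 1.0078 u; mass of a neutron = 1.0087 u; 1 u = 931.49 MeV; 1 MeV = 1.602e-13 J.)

Z = 33, so N = A − Z = 69 − 33 = 36.
Σm = 33·m(¹H) + 36·m_n = 33.2574 + 36.3132 = 69.5706 u
Δm = 69.5706 − 68.9764 = 0.5942 u
Converting to energy: 0.5942 u × 931.49 MeV/u = 553.491 MeV
In joules: 553.491 MeV × 1.602e-13 J/MeV = 8.8669e-11 J

8.87e-11 J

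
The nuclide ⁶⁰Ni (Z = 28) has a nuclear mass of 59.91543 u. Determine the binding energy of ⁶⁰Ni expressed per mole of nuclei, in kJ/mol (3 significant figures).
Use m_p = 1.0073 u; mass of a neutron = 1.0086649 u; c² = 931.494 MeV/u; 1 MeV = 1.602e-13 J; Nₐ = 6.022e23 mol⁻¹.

The nucleus contains 28 protons and 60 − 28 = 32 neutrons.
Σm = 28·m_p + 32·m_n = 28.2044 + 32.2772768 = 60.4816768 u
Δm = 60.4816768 − 59.91543 = 0.5662468 u
Converting to energy: 0.5662468 u × 931.494 MeV/u = 527.455 MeV
Per nucleus in joules: 527.455 MeV × 1.602e-13 J/MeV = 8.4498e-11 J
Per mole: 8.4498e-11 J × 6.022e23 mol⁻¹ = 5.0885e+13 J/mol

5.09e+10 kJ/mol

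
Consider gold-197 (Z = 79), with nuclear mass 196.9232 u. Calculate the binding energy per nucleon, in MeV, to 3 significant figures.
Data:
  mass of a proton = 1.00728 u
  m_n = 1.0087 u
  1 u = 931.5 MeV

7.94 MeV/nucleon

The nucleus contains 79 protons and 197 − 79 = 118 neutrons.
Total constituent mass: 79 × 1.00728 + 118 × 1.0087 = 198.60172 u
The mass defect is 198.60172 − 196.9232 = 1.67852 u.
E_B = 1.67852 × 931.5 = 1563.54 MeV
Dividing by A = 197 gives 7.937 MeV per nucleon.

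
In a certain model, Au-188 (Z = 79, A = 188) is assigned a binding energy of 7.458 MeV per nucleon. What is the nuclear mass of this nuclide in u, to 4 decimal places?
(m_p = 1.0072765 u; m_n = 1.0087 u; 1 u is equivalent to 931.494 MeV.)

188.0179 u

Total binding energy = 188 × 7.458 = 1402.104 MeV
Mass defect = 1402.104 MeV / (931.494 MeV/u) = 1.505221 u
Constituent mass = 79(1.0072765) + 109(1.0087) = 189.5231435 u
Nuclear mass = 189.5231435 − 1.505221 = 188.0179225 u ≈ 188.0179 u (to 4 decimal places)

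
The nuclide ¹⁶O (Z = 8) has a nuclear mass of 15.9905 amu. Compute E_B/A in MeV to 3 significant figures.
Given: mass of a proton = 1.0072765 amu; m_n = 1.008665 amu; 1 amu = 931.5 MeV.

Total constituent mass: 8 × 1.0072765 + 8 × 1.008665 = 16.1275320 amu
The mass defect is 16.1275320 − 15.9905 = 0.1370320 amu.
Converting to energy: 0.1370320 amu × 931.5 MeV/amu = 127.645 MeV
Dividing by A = 16 gives 7.978 MeV per nucleon.

7.98 MeV/nucleon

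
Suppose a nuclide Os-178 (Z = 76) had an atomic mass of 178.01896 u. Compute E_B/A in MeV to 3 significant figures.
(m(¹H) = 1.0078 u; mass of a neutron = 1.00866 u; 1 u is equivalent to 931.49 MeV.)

7.63 MeV/nucleon

Σm = 76·m(¹H) + 102·m_n = 76.5928 + 102.88332 = 179.47612 u
Mass defect Δm = 179.47612 − 178.01896 = 1.45716 u
Binding energy = Δm·c² = 1.45716 × 931.49 MeV/u = 1357.33 MeV
Per nucleon: 1357.33 / 178 = 7.625 MeV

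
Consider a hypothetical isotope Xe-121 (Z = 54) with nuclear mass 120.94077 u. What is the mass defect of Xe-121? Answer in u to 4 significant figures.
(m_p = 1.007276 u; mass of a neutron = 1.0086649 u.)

1.033 u

Z = 54, so N = A − Z = 121 − 54 = 67.
Total constituent mass: 54 × 1.007276 + 67 × 1.0086649 = 121.9734523 u
Δm = 121.9734523 − 120.94077 = 1.0326823 u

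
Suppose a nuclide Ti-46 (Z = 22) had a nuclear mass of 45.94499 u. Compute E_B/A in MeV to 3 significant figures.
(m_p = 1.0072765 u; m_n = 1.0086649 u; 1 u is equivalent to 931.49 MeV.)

8.57 MeV/nucleon

With 22 protons and 24 neutrons (A = 46):
Σm = 22·m_p + 24·m_n = 22.1600830 + 24.2079576 = 46.3680406 u
Mass defect Δm = 46.3680406 − 45.94499 = 0.4230506 u
E_B = 0.4230506 × 931.49 = 394.067 MeV
Dividing by A = 46 gives 8.567 MeV per nucleon.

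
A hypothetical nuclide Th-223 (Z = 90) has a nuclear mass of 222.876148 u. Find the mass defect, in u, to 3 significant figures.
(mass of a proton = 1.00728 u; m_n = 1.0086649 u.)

The nucleus contains 90 protons and 223 − 90 = 133 neutrons.
Mass of separated nucleons = 90(1.00728) + 133(1.0086649) = 90.65520 + 134.1524317 = 224.8076317 u
Δm = 224.8076317 − 222.876148 = 1.9314837 u

1.93 u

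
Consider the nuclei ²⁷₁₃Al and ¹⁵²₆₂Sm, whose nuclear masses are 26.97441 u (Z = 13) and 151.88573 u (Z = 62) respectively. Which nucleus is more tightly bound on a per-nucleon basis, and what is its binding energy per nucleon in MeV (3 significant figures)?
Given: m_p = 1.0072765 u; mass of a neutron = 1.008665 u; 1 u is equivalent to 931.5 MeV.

²⁷₁₃Al; 8.33 MeV/nucleon

²⁷₁₃Al: Σm = 13(1.0072765) + 14(1.008665) = 27.2159045 u; Δm = 0.2414945 u; E_B = 224.952 MeV; E_B/A = 8.332 MeV
¹⁵²₆₂Sm: Σm = 62(1.0072765) + 90(1.008665) = 153.2309930 u; Δm = 1.3452630 u; E_B = 1253.1 MeV; E_B/A = 8.244 MeV
²⁷₁₃Al has the higher binding energy per nucleon, so it is the more tightly bound nucleus.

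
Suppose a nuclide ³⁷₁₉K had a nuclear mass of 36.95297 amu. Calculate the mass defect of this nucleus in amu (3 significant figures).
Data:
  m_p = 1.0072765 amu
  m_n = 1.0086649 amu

Z = 19, so N = A − Z = 37 − 19 = 18.
Mass of separated nucleons = 19(1.0072765) + 18(1.0086649) = 19.1382535 + 18.1559682 = 37.2942217 amu
Mass defect Δm = 37.2942217 − 36.95297 = 0.3412517 amu

0.341 amu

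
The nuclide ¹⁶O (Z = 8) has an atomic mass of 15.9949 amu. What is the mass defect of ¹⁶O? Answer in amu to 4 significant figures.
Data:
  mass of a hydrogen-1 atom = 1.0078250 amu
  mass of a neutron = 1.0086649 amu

With 8 protons and 8 neutrons (A = 16):
Mass of separated nucleons = 8(1.0078250) + 8(1.0086649) = 8.0626000 + 8.0693192 = 16.1319192 amu
The mass defect is 16.1319192 − 15.9949 = 0.1370192 amu.

0.1370 amu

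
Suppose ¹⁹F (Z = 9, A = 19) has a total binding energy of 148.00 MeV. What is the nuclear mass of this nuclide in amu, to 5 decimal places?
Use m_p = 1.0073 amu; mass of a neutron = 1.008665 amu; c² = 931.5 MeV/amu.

Mass defect = 148.00 MeV / (931.5 MeV/amu) = 0.1588835 amu
Constituent mass = 9(1.0073) + 10(1.008665) = 19.152350 amu
Nuclear mass = 19.152350 − 0.1588835 = 18.9934665 amu ≈ 18.99347 amu (to 5 decimal places)

18.99347 amu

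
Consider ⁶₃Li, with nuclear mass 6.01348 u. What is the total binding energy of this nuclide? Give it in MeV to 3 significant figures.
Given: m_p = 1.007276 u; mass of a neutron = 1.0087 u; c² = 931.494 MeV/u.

Σm = 3·m_p + 3·m_n = 3.021828 + 3.0261 = 6.047928 u
Mass defect Δm = 6.047928 − 6.01348 = 0.034448 u
Converting to energy: 0.034448 u × 931.494 MeV/u = 32.0881 MeV

32.1 MeV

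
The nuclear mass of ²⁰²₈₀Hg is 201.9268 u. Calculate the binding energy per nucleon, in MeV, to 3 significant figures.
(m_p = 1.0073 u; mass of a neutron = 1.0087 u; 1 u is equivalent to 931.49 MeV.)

7.93 MeV/nucleon

With 80 protons and 122 neutrons (A = 202):
Total constituent mass: 80 × 1.0073 + 122 × 1.0087 = 203.6454 u
Mass defect Δm = 203.6454 − 201.9268 = 1.7186 u
Binding energy = Δm·c² = 1.7186 × 931.49 MeV/u = 1600.86 MeV
BE/A = 1600.86 MeV / 202 = 7.925 MeV/nucleon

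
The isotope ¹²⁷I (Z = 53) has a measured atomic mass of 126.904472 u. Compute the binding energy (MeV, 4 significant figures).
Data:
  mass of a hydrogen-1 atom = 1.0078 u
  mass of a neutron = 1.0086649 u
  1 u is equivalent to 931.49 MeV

With 53 protons and 74 neutrons (A = 127):
Σm = 53·m(¹H) + 74·m_n = 53.4134 + 74.6412026 = 128.0546026 u
The mass defect is 128.0546026 − 126.904472 = 1.1501306 u.
Binding energy = Δm·c² = 1.1501306 × 931.49 MeV/u = 1071.34 MeV

1071 MeV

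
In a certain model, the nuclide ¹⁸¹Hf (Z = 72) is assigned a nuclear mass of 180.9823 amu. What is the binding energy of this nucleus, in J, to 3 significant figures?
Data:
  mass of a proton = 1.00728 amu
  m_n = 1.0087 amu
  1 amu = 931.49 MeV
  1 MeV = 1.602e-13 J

Mass of separated nucleons = 72(1.00728) + 109(1.0087) = 72.52416 + 109.9483 = 182.47246 amu
Mass defect Δm = 182.47246 − 180.9823 = 1.49016 amu
Binding energy = Δm·c² = 1.49016 × 931.49 MeV/amu = 1388.07 MeV
In joules: 1388.07 MeV × 1.602e-13 J/MeV = 2.2237e-10 J

2.22e-10 J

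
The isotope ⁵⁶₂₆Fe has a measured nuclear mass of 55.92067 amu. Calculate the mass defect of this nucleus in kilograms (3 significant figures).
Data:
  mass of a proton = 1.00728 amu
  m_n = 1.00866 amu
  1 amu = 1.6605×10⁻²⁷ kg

8.77e-28 kg

Mass of separated nucleons = 26(1.00728) + 30(1.00866) = 26.18928 + 30.25980 = 56.44908 amu
Δm = 56.44908 − 55.92067 = 0.52841 amu
In SI units: 0.52841 amu × 1.6605×10⁻²⁷ kg/amu = 8.7742e-28 kg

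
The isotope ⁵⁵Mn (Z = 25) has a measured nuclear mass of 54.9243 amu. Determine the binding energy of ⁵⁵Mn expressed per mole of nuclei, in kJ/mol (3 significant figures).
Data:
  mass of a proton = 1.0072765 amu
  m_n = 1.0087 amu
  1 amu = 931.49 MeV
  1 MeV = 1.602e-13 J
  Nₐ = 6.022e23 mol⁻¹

4.66e+10 kJ/mol

Mass of separated nucleons = 25(1.0072765) + 30(1.0087) = 25.1819125 + 30.2610 = 55.4429125 amu
Δm = 55.4429125 − 54.9243 = 0.5186125 amu
Converting to energy: 0.5186125 amu × 931.49 MeV/amu = 483.082 MeV
Per nucleus in joules: 483.082 MeV × 1.602e-13 J/MeV = 7.7390e-11 J
Per mole: 7.7390e-11 J × 6.022e23 mol⁻¹ = 4.6604e+13 J/mol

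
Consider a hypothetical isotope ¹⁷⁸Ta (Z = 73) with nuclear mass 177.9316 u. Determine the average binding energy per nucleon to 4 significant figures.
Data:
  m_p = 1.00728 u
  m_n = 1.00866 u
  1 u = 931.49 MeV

7.897 MeV/nucleon

The nucleus contains 73 protons and 178 − 73 = 105 neutrons.
Mass of separated nucleons = 73(1.00728) + 105(1.00866) = 73.53144 + 105.90930 = 179.44074 u
Δm = 179.44074 − 177.9316 = 1.50914 u
E_B = 1.50914 × 931.49 = 1405.75 MeV
BE/A = 1405.75 MeV / 178 = 7.897 MeV/nucleon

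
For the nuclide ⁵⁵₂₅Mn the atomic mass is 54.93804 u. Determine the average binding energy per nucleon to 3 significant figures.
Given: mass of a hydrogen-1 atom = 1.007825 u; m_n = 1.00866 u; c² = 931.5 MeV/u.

With 25 protons and 30 neutrons (A = 55):
Total constituent mass: 25 × 1.007825 + 30 × 1.00866 = 55.455425 u
Δm = 55.455425 − 54.93804 = 0.517385 u
Binding energy = Δm·c² = 0.517385 × 931.5 MeV/u = 481.944 MeV
Dividing by A = 55 gives 8.763 MeV per nucleon.

8.76 MeV/nucleon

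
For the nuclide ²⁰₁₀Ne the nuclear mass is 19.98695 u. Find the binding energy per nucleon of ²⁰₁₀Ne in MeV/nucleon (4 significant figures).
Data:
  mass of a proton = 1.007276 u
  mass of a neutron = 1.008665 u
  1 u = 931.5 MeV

8.032 MeV/nucleon

With 10 protons and 10 neutrons (A = 20):
Mass of separated nucleons = 10(1.007276) + 10(1.008665) = 10.072760 + 10.086650 = 20.159410 u
The mass defect is 20.159410 − 19.98695 = 0.172460 u.
Binding energy = Δm·c² = 0.172460 × 931.5 MeV/u = 160.646 MeV
BE/A = 160.646 MeV / 20 = 8.032 MeV/nucleon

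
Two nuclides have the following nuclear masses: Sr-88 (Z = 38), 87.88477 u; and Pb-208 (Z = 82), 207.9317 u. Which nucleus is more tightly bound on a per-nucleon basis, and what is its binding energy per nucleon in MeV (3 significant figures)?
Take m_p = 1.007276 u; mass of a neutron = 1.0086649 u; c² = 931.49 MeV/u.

Sr-88; 8.73 MeV/nucleon

Sr-88: Σm = 38(1.007276) + 50(1.0086649) = 88.7097330 u; Δm = 0.8249630 u; E_B = 768.44 MeV; E_B/A = 8.732 MeV
Pb-208: Σm = 82(1.007276) + 126(1.0086649) = 209.6884094 u; Δm = 1.7567094 u; E_B = 1636.4 MeV; E_B/A = 7.867 MeV
Sr-88 has the higher binding energy per nucleon, so it is the more tightly bound nucleus.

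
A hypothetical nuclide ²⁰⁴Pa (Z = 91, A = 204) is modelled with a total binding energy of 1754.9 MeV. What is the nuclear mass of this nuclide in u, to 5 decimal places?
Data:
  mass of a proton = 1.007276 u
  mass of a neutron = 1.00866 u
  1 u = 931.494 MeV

203.75673 u

Mass defect = 1754.9 MeV / (931.494 MeV/u) = 1.8839628 u
Constituent mass = 91(1.007276) + 113(1.00866) = 205.640696 u
Nuclear mass = 205.640696 − 1.8839628 = 203.7567332 u ≈ 203.75673 u (to 5 decimal places)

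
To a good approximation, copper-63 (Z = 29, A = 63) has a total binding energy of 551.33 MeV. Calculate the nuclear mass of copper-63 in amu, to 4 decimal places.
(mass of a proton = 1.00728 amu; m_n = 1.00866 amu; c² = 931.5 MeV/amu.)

Mass defect = 551.33 MeV / (931.5 MeV/amu) = 0.591873 amu
Constituent mass = 29(1.00728) + 34(1.00866) = 63.50556 amu
Nuclear mass = 63.50556 − 0.591873 = 62.913687 amu ≈ 62.9137 amu (to 4 decimal places)

62.9137 amu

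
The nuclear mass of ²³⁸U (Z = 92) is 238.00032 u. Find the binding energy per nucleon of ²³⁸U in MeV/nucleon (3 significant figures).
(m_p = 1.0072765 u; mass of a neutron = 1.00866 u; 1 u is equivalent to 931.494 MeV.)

7.57 MeV/nucleon

Mass of separated nucleons = 92(1.0072765) + 146(1.00866) = 92.6694380 + 147.26436 = 239.9337980 u
Δm = 239.9337980 − 238.00032 = 1.9334780 u
Converting to energy: 1.9334780 u × 931.494 MeV/u = 1801.02 MeV
BE/A = 1801.02 MeV / 238 = 7.567 MeV/nucleon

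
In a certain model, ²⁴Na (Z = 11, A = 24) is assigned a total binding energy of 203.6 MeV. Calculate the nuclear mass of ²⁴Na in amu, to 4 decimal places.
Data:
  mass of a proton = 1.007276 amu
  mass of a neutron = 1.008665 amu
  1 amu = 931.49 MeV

23.9741 amu

Mass defect = 203.6 MeV / (931.49 MeV/amu) = 0.218575 amu
Constituent mass = 11(1.007276) + 13(1.008665) = 24.192681 amu
Nuclear mass = 24.192681 − 0.218575 = 23.974106 amu ≈ 23.9741 amu (to 4 decimal places)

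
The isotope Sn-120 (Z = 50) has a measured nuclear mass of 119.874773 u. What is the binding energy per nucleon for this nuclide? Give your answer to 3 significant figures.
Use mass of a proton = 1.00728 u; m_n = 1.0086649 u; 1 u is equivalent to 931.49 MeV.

8.51 MeV/nucleon

Total constituent mass: 50 × 1.00728 + 70 × 1.0086649 = 120.9705430 u
The mass defect is 120.9705430 − 119.874773 = 1.0957700 u.
E_B = 1.0957700 × 931.49 = 1020.70 MeV
BE/A = 1020.70 MeV / 120 = 8.506 MeV/nucleon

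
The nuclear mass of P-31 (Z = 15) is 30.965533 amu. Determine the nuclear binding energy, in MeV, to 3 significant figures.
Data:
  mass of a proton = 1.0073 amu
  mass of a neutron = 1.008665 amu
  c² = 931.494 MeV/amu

Z = 15, so N = A − Z = 31 − 15 = 16.
Total constituent mass: 15 × 1.0073 + 16 × 1.008665 = 31.248140 amu
The mass defect is 31.248140 − 30.965533 = 0.282607 amu.
Converting to energy: 0.282607 amu × 931.494 MeV/amu = 263.247 MeV

263 MeV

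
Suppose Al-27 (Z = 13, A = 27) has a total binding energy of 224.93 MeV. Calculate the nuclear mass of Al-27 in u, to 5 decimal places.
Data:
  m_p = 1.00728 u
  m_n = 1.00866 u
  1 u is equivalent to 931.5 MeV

26.97441 u

Mass defect = 224.93 MeV / (931.5 MeV/u) = 0.2414707 u
Constituent mass = 13(1.00728) + 14(1.00866) = 27.21588 u
Nuclear mass = 27.21588 − 0.2414707 = 26.9744093 u ≈ 26.97441 u (to 5 decimal places)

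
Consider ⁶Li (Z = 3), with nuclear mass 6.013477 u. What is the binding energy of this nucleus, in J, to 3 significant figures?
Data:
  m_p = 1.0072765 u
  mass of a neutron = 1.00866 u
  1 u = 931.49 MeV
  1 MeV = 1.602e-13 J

5.12e-12 J

Z = 3, so N = A − Z = 6 − 3 = 3.
Σm = 3·m_p + 3·m_n = 3.0218295 + 3.02598 = 6.0478095 u
The mass defect is 6.0478095 − 6.013477 = 0.0343325 u.
Converting to energy: 0.0343325 u × 931.49 MeV/u = 31.9804 MeV
In joules: 31.9804 MeV × 1.602e-13 J/MeV = 5.1233e-12 J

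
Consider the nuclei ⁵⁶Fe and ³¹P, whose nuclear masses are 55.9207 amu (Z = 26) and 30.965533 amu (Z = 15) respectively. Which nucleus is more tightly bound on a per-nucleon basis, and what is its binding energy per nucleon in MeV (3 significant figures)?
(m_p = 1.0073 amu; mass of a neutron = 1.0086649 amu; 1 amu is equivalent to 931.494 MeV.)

⁵⁶Fe; 8.80 MeV/nucleon

⁵⁶Fe: Σm = 26(1.0073) + 30(1.0086649) = 56.4497470 amu; Δm = 0.5290470 amu; E_B = 492.80 MeV; E_B/A = 8.800 MeV
³¹P: Σm = 15(1.0073) + 16(1.0086649) = 31.2481384 amu; Δm = 0.2826054 amu; E_B = 263.25 MeV; E_B/A = 8.492 MeV
⁵⁶Fe has the higher binding energy per nucleon, so it is the more tightly bound nucleus.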